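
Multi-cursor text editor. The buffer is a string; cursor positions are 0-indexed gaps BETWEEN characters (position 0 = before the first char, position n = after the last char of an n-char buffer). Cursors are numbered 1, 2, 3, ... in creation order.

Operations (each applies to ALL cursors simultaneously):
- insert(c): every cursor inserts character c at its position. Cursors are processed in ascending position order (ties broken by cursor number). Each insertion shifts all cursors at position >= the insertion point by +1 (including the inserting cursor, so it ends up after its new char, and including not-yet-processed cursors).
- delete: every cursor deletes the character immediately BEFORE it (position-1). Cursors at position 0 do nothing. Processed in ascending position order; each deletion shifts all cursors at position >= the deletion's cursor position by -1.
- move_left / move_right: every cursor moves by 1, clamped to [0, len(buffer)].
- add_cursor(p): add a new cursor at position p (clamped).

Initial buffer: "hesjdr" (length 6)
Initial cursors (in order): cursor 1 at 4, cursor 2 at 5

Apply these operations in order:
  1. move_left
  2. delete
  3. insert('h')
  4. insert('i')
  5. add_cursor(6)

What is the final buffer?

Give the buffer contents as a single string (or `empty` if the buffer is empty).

After op 1 (move_left): buffer="hesjdr" (len 6), cursors c1@3 c2@4, authorship ......
After op 2 (delete): buffer="hedr" (len 4), cursors c1@2 c2@2, authorship ....
After op 3 (insert('h')): buffer="hehhdr" (len 6), cursors c1@4 c2@4, authorship ..12..
After op 4 (insert('i')): buffer="hehhiidr" (len 8), cursors c1@6 c2@6, authorship ..1212..
After op 5 (add_cursor(6)): buffer="hehhiidr" (len 8), cursors c1@6 c2@6 c3@6, authorship ..1212..

Answer: hehhiidr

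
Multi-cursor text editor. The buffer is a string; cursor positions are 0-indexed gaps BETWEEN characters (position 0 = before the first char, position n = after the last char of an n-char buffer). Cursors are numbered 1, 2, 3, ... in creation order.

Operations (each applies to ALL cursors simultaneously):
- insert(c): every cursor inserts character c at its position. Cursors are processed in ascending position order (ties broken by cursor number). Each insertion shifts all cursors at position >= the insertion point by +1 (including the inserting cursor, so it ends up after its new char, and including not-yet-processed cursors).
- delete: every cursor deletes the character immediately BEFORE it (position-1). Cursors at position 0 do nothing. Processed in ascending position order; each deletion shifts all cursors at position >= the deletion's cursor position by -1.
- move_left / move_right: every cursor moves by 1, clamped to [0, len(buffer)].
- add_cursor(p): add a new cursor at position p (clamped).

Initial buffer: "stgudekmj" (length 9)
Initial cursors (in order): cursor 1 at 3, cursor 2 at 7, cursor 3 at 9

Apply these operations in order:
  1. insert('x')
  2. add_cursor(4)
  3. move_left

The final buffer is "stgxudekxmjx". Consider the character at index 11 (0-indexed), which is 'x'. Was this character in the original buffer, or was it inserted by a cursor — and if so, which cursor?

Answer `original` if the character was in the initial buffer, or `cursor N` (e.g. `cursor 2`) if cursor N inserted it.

Answer: cursor 3

Derivation:
After op 1 (insert('x')): buffer="stgxudekxmjx" (len 12), cursors c1@4 c2@9 c3@12, authorship ...1....2..3
After op 2 (add_cursor(4)): buffer="stgxudekxmjx" (len 12), cursors c1@4 c4@4 c2@9 c3@12, authorship ...1....2..3
After op 3 (move_left): buffer="stgxudekxmjx" (len 12), cursors c1@3 c4@3 c2@8 c3@11, authorship ...1....2..3
Authorship (.=original, N=cursor N): . . . 1 . . . . 2 . . 3
Index 11: author = 3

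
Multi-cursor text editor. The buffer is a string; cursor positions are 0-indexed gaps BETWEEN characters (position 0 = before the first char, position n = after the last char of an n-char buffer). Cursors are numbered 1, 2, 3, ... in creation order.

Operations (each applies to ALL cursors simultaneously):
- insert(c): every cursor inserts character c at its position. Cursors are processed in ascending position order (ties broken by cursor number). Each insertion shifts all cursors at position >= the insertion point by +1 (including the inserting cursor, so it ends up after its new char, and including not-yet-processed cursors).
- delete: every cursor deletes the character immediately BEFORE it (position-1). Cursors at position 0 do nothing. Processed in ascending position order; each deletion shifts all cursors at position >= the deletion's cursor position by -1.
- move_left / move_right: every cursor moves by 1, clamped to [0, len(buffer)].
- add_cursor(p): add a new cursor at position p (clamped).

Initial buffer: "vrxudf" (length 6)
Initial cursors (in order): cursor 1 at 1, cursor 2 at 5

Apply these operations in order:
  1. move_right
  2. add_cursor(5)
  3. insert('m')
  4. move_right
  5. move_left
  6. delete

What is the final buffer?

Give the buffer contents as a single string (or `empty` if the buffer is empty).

Answer: vrxudm

Derivation:
After op 1 (move_right): buffer="vrxudf" (len 6), cursors c1@2 c2@6, authorship ......
After op 2 (add_cursor(5)): buffer="vrxudf" (len 6), cursors c1@2 c3@5 c2@6, authorship ......
After op 3 (insert('m')): buffer="vrmxudmfm" (len 9), cursors c1@3 c3@7 c2@9, authorship ..1...3.2
After op 4 (move_right): buffer="vrmxudmfm" (len 9), cursors c1@4 c3@8 c2@9, authorship ..1...3.2
After op 5 (move_left): buffer="vrmxudmfm" (len 9), cursors c1@3 c3@7 c2@8, authorship ..1...3.2
After op 6 (delete): buffer="vrxudm" (len 6), cursors c1@2 c2@5 c3@5, authorship .....2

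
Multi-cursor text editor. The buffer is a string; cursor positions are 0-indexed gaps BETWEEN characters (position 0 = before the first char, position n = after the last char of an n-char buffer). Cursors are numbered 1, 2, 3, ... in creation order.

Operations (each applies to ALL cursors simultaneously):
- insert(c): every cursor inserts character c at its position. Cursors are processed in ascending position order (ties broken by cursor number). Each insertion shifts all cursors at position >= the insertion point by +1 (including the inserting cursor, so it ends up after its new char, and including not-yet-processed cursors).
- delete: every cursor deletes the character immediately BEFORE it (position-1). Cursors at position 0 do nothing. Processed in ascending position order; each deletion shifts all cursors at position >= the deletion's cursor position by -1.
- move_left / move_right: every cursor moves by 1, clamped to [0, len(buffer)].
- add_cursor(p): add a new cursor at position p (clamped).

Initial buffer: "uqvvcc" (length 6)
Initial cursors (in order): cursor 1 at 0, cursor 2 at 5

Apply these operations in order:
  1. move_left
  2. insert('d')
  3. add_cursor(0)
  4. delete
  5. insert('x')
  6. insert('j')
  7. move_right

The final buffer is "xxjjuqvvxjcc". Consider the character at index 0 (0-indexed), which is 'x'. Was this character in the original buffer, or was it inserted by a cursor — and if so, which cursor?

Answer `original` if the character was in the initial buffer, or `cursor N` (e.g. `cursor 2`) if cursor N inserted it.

Answer: cursor 1

Derivation:
After op 1 (move_left): buffer="uqvvcc" (len 6), cursors c1@0 c2@4, authorship ......
After op 2 (insert('d')): buffer="duqvvdcc" (len 8), cursors c1@1 c2@6, authorship 1....2..
After op 3 (add_cursor(0)): buffer="duqvvdcc" (len 8), cursors c3@0 c1@1 c2@6, authorship 1....2..
After op 4 (delete): buffer="uqvvcc" (len 6), cursors c1@0 c3@0 c2@4, authorship ......
After op 5 (insert('x')): buffer="xxuqvvxcc" (len 9), cursors c1@2 c3@2 c2@7, authorship 13....2..
After op 6 (insert('j')): buffer="xxjjuqvvxjcc" (len 12), cursors c1@4 c3@4 c2@10, authorship 1313....22..
After op 7 (move_right): buffer="xxjjuqvvxjcc" (len 12), cursors c1@5 c3@5 c2@11, authorship 1313....22..
Authorship (.=original, N=cursor N): 1 3 1 3 . . . . 2 2 . .
Index 0: author = 1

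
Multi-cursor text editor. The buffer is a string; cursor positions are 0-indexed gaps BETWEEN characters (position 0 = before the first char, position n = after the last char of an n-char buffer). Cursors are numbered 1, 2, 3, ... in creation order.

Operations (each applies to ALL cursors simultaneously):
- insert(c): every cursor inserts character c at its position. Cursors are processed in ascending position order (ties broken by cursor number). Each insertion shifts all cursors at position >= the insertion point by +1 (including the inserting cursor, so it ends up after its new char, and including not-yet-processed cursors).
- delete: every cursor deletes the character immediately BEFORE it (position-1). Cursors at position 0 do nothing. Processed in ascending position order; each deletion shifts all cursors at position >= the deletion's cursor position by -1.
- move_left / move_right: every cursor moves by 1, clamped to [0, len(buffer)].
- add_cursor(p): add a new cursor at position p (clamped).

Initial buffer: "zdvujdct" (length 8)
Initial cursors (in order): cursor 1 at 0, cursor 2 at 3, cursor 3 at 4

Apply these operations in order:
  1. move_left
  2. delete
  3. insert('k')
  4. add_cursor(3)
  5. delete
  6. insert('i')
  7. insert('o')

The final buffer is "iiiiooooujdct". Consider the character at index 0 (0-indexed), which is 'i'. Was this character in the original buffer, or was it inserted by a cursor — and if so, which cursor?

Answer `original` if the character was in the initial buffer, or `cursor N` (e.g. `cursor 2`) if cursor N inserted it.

Answer: cursor 1

Derivation:
After op 1 (move_left): buffer="zdvujdct" (len 8), cursors c1@0 c2@2 c3@3, authorship ........
After op 2 (delete): buffer="zujdct" (len 6), cursors c1@0 c2@1 c3@1, authorship ......
After op 3 (insert('k')): buffer="kzkkujdct" (len 9), cursors c1@1 c2@4 c3@4, authorship 1.23.....
After op 4 (add_cursor(3)): buffer="kzkkujdct" (len 9), cursors c1@1 c4@3 c2@4 c3@4, authorship 1.23.....
After op 5 (delete): buffer="ujdct" (len 5), cursors c1@0 c2@0 c3@0 c4@0, authorship .....
After op 6 (insert('i')): buffer="iiiiujdct" (len 9), cursors c1@4 c2@4 c3@4 c4@4, authorship 1234.....
After op 7 (insert('o')): buffer="iiiiooooujdct" (len 13), cursors c1@8 c2@8 c3@8 c4@8, authorship 12341234.....
Authorship (.=original, N=cursor N): 1 2 3 4 1 2 3 4 . . . . .
Index 0: author = 1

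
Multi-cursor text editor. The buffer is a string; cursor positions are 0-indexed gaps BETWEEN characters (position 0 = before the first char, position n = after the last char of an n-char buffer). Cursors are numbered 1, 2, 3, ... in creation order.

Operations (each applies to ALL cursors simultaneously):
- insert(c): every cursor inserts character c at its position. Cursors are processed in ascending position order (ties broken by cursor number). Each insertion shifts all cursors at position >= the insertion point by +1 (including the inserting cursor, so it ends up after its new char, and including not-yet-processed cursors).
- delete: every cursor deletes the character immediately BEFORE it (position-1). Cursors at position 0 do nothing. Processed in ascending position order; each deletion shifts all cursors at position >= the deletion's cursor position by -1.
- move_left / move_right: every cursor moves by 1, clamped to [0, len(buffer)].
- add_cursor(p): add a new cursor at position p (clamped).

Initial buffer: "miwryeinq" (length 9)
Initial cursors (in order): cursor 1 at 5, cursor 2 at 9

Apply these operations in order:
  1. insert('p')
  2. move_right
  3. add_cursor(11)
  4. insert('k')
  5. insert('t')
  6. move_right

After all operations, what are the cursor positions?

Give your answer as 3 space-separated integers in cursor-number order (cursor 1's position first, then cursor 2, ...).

After op 1 (insert('p')): buffer="miwrypeinqp" (len 11), cursors c1@6 c2@11, authorship .....1....2
After op 2 (move_right): buffer="miwrypeinqp" (len 11), cursors c1@7 c2@11, authorship .....1....2
After op 3 (add_cursor(11)): buffer="miwrypeinqp" (len 11), cursors c1@7 c2@11 c3@11, authorship .....1....2
After op 4 (insert('k')): buffer="miwrypekinqpkk" (len 14), cursors c1@8 c2@14 c3@14, authorship .....1.1...223
After op 5 (insert('t')): buffer="miwrypektinqpkktt" (len 17), cursors c1@9 c2@17 c3@17, authorship .....1.11...22323
After op 6 (move_right): buffer="miwrypektinqpkktt" (len 17), cursors c1@10 c2@17 c3@17, authorship .....1.11...22323

Answer: 10 17 17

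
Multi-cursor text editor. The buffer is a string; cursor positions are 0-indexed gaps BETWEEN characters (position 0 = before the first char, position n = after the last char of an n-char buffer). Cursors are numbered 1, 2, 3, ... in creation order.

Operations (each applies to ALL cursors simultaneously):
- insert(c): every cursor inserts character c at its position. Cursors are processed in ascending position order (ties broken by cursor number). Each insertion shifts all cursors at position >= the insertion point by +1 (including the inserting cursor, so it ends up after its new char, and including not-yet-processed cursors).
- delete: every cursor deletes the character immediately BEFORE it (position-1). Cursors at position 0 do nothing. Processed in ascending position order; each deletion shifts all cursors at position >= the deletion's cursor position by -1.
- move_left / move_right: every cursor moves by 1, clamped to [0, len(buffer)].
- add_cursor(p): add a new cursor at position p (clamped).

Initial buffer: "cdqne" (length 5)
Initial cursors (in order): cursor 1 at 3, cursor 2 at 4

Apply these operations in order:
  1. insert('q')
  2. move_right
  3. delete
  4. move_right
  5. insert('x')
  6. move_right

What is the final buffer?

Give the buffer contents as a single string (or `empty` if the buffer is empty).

After op 1 (insert('q')): buffer="cdqqnqe" (len 7), cursors c1@4 c2@6, authorship ...1.2.
After op 2 (move_right): buffer="cdqqnqe" (len 7), cursors c1@5 c2@7, authorship ...1.2.
After op 3 (delete): buffer="cdqqq" (len 5), cursors c1@4 c2@5, authorship ...12
After op 4 (move_right): buffer="cdqqq" (len 5), cursors c1@5 c2@5, authorship ...12
After op 5 (insert('x')): buffer="cdqqqxx" (len 7), cursors c1@7 c2@7, authorship ...1212
After op 6 (move_right): buffer="cdqqqxx" (len 7), cursors c1@7 c2@7, authorship ...1212

Answer: cdqqqxx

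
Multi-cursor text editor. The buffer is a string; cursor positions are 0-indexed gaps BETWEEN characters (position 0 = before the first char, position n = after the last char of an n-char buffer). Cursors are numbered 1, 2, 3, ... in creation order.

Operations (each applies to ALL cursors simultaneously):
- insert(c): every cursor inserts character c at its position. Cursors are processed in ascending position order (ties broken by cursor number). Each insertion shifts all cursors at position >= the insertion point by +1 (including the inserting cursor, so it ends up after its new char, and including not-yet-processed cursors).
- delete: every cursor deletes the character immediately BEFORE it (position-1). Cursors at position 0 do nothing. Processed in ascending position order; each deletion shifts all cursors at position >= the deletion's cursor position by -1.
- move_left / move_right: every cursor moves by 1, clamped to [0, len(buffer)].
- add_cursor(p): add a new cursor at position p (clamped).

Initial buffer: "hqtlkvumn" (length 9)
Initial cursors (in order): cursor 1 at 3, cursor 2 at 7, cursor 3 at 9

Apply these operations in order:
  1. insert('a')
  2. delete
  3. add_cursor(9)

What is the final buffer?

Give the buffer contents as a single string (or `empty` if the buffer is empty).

Answer: hqtlkvumn

Derivation:
After op 1 (insert('a')): buffer="hqtalkvuamna" (len 12), cursors c1@4 c2@9 c3@12, authorship ...1....2..3
After op 2 (delete): buffer="hqtlkvumn" (len 9), cursors c1@3 c2@7 c3@9, authorship .........
After op 3 (add_cursor(9)): buffer="hqtlkvumn" (len 9), cursors c1@3 c2@7 c3@9 c4@9, authorship .........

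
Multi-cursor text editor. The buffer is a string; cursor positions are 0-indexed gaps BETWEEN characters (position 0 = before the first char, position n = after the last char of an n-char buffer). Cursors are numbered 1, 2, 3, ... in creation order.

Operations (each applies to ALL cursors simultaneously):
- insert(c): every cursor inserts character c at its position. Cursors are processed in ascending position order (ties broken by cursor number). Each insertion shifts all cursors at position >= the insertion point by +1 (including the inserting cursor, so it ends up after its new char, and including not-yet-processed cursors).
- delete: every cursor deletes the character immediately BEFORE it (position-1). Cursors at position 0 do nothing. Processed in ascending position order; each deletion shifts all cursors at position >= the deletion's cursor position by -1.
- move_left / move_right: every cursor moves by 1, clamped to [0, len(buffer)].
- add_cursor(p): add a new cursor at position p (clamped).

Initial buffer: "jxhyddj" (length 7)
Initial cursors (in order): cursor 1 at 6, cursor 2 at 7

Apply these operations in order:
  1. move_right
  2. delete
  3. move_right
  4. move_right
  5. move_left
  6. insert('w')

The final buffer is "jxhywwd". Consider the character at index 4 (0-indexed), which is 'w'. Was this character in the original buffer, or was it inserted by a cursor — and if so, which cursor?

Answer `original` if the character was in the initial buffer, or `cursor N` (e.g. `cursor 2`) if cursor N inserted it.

Answer: cursor 1

Derivation:
After op 1 (move_right): buffer="jxhyddj" (len 7), cursors c1@7 c2@7, authorship .......
After op 2 (delete): buffer="jxhyd" (len 5), cursors c1@5 c2@5, authorship .....
After op 3 (move_right): buffer="jxhyd" (len 5), cursors c1@5 c2@5, authorship .....
After op 4 (move_right): buffer="jxhyd" (len 5), cursors c1@5 c2@5, authorship .....
After op 5 (move_left): buffer="jxhyd" (len 5), cursors c1@4 c2@4, authorship .....
After op 6 (insert('w')): buffer="jxhywwd" (len 7), cursors c1@6 c2@6, authorship ....12.
Authorship (.=original, N=cursor N): . . . . 1 2 .
Index 4: author = 1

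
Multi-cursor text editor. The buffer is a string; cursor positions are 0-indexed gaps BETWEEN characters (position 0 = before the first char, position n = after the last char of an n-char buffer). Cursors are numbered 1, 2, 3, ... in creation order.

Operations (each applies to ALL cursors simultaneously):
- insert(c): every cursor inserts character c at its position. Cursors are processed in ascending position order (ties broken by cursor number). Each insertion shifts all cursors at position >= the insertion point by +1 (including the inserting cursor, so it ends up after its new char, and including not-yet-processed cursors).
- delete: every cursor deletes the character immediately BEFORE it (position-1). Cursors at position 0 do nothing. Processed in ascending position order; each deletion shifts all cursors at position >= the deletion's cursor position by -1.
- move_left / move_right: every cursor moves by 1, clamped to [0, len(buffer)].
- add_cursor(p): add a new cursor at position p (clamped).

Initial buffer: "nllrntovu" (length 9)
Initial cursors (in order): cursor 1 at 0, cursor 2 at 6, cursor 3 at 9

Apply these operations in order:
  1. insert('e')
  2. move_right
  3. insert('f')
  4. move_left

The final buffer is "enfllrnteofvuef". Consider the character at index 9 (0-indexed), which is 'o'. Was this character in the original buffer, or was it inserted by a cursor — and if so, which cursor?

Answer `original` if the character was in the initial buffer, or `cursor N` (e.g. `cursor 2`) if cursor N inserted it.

Answer: original

Derivation:
After op 1 (insert('e')): buffer="enllrnteovue" (len 12), cursors c1@1 c2@8 c3@12, authorship 1......2...3
After op 2 (move_right): buffer="enllrnteovue" (len 12), cursors c1@2 c2@9 c3@12, authorship 1......2...3
After op 3 (insert('f')): buffer="enfllrnteofvuef" (len 15), cursors c1@3 c2@11 c3@15, authorship 1.1.....2.2..33
After op 4 (move_left): buffer="enfllrnteofvuef" (len 15), cursors c1@2 c2@10 c3@14, authorship 1.1.....2.2..33
Authorship (.=original, N=cursor N): 1 . 1 . . . . . 2 . 2 . . 3 3
Index 9: author = original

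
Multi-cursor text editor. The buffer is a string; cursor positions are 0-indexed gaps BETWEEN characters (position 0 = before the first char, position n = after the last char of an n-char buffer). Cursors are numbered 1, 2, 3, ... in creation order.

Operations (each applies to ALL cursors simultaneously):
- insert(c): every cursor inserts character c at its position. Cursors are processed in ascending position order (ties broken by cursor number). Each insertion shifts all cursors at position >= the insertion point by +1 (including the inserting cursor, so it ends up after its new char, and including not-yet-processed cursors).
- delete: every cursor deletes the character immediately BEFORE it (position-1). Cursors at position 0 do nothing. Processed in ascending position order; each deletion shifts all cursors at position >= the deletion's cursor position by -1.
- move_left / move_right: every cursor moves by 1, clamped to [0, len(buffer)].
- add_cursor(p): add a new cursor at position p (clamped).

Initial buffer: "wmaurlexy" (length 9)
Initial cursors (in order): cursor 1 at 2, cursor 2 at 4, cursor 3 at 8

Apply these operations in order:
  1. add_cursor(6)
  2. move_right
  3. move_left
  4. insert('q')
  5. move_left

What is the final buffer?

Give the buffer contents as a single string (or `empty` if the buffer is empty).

Answer: wmqauqrlqexqy

Derivation:
After op 1 (add_cursor(6)): buffer="wmaurlexy" (len 9), cursors c1@2 c2@4 c4@6 c3@8, authorship .........
After op 2 (move_right): buffer="wmaurlexy" (len 9), cursors c1@3 c2@5 c4@7 c3@9, authorship .........
After op 3 (move_left): buffer="wmaurlexy" (len 9), cursors c1@2 c2@4 c4@6 c3@8, authorship .........
After op 4 (insert('q')): buffer="wmqauqrlqexqy" (len 13), cursors c1@3 c2@6 c4@9 c3@12, authorship ..1..2..4..3.
After op 5 (move_left): buffer="wmqauqrlqexqy" (len 13), cursors c1@2 c2@5 c4@8 c3@11, authorship ..1..2..4..3.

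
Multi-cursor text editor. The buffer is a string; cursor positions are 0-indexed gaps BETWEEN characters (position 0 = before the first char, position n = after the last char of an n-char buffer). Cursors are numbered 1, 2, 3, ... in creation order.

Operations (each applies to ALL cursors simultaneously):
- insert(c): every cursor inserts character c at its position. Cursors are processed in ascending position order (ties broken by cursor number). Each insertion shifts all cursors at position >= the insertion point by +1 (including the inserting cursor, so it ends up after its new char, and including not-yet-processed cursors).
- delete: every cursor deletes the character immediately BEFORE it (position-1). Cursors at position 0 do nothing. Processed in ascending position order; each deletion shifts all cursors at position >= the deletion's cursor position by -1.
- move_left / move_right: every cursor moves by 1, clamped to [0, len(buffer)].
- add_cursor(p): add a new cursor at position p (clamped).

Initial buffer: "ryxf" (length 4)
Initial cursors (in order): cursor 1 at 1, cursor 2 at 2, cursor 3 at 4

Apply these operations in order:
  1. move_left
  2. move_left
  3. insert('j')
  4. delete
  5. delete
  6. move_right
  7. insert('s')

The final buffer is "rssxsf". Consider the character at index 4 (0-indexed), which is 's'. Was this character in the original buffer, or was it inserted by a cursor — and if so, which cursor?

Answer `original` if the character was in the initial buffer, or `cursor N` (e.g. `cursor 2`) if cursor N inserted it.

Answer: cursor 3

Derivation:
After op 1 (move_left): buffer="ryxf" (len 4), cursors c1@0 c2@1 c3@3, authorship ....
After op 2 (move_left): buffer="ryxf" (len 4), cursors c1@0 c2@0 c3@2, authorship ....
After op 3 (insert('j')): buffer="jjryjxf" (len 7), cursors c1@2 c2@2 c3@5, authorship 12..3..
After op 4 (delete): buffer="ryxf" (len 4), cursors c1@0 c2@0 c3@2, authorship ....
After op 5 (delete): buffer="rxf" (len 3), cursors c1@0 c2@0 c3@1, authorship ...
After op 6 (move_right): buffer="rxf" (len 3), cursors c1@1 c2@1 c3@2, authorship ...
After op 7 (insert('s')): buffer="rssxsf" (len 6), cursors c1@3 c2@3 c3@5, authorship .12.3.
Authorship (.=original, N=cursor N): . 1 2 . 3 .
Index 4: author = 3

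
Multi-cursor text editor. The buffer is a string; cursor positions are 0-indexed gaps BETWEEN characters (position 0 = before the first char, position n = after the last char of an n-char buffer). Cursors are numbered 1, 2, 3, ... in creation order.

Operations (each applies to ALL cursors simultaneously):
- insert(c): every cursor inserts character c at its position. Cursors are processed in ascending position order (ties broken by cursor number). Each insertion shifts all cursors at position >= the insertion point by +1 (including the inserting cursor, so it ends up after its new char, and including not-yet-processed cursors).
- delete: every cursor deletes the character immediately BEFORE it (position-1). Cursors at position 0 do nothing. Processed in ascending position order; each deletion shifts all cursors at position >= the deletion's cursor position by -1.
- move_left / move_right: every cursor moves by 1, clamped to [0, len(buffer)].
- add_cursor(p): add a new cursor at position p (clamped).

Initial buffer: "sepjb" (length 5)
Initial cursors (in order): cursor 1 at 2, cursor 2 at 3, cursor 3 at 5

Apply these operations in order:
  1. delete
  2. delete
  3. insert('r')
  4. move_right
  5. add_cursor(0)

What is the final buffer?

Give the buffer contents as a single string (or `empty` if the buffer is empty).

After op 1 (delete): buffer="sj" (len 2), cursors c1@1 c2@1 c3@2, authorship ..
After op 2 (delete): buffer="" (len 0), cursors c1@0 c2@0 c3@0, authorship 
After op 3 (insert('r')): buffer="rrr" (len 3), cursors c1@3 c2@3 c3@3, authorship 123
After op 4 (move_right): buffer="rrr" (len 3), cursors c1@3 c2@3 c3@3, authorship 123
After op 5 (add_cursor(0)): buffer="rrr" (len 3), cursors c4@0 c1@3 c2@3 c3@3, authorship 123

Answer: rrr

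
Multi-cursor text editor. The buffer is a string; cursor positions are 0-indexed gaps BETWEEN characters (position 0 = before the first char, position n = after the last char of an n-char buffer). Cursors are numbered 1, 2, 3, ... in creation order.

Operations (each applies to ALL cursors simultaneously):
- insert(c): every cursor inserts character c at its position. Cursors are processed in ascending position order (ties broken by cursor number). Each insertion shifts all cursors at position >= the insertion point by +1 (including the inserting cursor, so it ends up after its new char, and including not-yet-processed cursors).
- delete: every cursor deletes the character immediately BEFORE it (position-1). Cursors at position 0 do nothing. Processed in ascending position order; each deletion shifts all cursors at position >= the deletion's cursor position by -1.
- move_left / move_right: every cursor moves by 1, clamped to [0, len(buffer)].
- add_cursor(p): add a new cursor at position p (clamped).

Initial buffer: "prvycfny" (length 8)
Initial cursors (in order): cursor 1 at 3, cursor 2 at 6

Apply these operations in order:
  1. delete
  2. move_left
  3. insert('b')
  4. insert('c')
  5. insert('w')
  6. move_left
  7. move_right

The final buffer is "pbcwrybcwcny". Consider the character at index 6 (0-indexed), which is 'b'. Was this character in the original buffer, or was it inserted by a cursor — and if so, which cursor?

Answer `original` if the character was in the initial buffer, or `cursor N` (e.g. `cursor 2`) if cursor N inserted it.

After op 1 (delete): buffer="prycny" (len 6), cursors c1@2 c2@4, authorship ......
After op 2 (move_left): buffer="prycny" (len 6), cursors c1@1 c2@3, authorship ......
After op 3 (insert('b')): buffer="pbrybcny" (len 8), cursors c1@2 c2@5, authorship .1..2...
After op 4 (insert('c')): buffer="pbcrybccny" (len 10), cursors c1@3 c2@7, authorship .11..22...
After op 5 (insert('w')): buffer="pbcwrybcwcny" (len 12), cursors c1@4 c2@9, authorship .111..222...
After op 6 (move_left): buffer="pbcwrybcwcny" (len 12), cursors c1@3 c2@8, authorship .111..222...
After op 7 (move_right): buffer="pbcwrybcwcny" (len 12), cursors c1@4 c2@9, authorship .111..222...
Authorship (.=original, N=cursor N): . 1 1 1 . . 2 2 2 . . .
Index 6: author = 2

Answer: cursor 2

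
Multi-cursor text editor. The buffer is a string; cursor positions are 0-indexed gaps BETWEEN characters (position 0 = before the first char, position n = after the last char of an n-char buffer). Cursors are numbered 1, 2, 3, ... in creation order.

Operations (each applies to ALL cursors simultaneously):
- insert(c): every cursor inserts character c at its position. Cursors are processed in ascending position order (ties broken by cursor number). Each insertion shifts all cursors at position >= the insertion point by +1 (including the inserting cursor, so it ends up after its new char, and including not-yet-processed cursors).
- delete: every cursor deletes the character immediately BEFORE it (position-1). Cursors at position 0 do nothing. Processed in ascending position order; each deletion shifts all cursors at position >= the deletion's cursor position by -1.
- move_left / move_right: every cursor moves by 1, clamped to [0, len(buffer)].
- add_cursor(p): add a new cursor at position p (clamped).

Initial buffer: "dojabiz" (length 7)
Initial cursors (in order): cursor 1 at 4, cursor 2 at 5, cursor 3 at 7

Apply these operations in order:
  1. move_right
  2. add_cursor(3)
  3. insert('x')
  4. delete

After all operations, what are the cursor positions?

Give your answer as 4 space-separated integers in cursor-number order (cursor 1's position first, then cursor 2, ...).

After op 1 (move_right): buffer="dojabiz" (len 7), cursors c1@5 c2@6 c3@7, authorship .......
After op 2 (add_cursor(3)): buffer="dojabiz" (len 7), cursors c4@3 c1@5 c2@6 c3@7, authorship .......
After op 3 (insert('x')): buffer="dojxabxixzx" (len 11), cursors c4@4 c1@7 c2@9 c3@11, authorship ...4..1.2.3
After op 4 (delete): buffer="dojabiz" (len 7), cursors c4@3 c1@5 c2@6 c3@7, authorship .......

Answer: 5 6 7 3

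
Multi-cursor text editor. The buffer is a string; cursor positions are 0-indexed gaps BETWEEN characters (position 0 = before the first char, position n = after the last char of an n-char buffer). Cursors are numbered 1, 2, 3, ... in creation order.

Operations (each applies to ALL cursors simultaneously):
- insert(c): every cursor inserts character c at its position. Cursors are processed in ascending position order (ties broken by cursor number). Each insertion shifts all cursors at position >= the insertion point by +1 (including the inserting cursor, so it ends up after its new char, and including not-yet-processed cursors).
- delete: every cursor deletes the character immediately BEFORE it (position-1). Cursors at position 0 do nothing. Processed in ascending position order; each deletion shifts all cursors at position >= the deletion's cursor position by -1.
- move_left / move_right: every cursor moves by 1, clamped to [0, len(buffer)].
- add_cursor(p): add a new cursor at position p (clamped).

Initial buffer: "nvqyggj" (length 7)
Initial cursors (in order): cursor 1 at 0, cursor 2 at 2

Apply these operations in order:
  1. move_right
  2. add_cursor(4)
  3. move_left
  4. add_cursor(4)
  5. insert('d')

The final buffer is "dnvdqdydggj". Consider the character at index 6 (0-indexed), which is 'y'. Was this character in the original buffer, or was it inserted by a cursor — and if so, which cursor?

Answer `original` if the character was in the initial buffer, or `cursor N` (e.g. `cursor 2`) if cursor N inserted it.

Answer: original

Derivation:
After op 1 (move_right): buffer="nvqyggj" (len 7), cursors c1@1 c2@3, authorship .......
After op 2 (add_cursor(4)): buffer="nvqyggj" (len 7), cursors c1@1 c2@3 c3@4, authorship .......
After op 3 (move_left): buffer="nvqyggj" (len 7), cursors c1@0 c2@2 c3@3, authorship .......
After op 4 (add_cursor(4)): buffer="nvqyggj" (len 7), cursors c1@0 c2@2 c3@3 c4@4, authorship .......
After op 5 (insert('d')): buffer="dnvdqdydggj" (len 11), cursors c1@1 c2@4 c3@6 c4@8, authorship 1..2.3.4...
Authorship (.=original, N=cursor N): 1 . . 2 . 3 . 4 . . .
Index 6: author = original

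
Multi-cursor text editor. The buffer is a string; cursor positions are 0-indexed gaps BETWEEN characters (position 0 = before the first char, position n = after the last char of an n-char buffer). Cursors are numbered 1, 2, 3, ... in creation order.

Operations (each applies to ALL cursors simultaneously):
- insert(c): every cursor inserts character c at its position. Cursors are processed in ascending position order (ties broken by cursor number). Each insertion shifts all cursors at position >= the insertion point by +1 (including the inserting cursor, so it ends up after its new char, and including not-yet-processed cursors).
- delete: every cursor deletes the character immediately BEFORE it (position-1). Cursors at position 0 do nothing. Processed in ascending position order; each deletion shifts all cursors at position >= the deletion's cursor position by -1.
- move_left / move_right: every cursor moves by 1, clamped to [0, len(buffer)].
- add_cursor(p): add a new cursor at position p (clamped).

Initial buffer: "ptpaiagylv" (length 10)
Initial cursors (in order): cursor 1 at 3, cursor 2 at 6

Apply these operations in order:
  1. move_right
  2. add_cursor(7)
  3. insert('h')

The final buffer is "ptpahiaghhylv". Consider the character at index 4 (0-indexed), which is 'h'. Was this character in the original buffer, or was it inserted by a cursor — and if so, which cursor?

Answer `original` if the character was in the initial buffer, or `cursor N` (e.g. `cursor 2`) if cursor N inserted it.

Answer: cursor 1

Derivation:
After op 1 (move_right): buffer="ptpaiagylv" (len 10), cursors c1@4 c2@7, authorship ..........
After op 2 (add_cursor(7)): buffer="ptpaiagylv" (len 10), cursors c1@4 c2@7 c3@7, authorship ..........
After op 3 (insert('h')): buffer="ptpahiaghhylv" (len 13), cursors c1@5 c2@10 c3@10, authorship ....1...23...
Authorship (.=original, N=cursor N): . . . . 1 . . . 2 3 . . .
Index 4: author = 1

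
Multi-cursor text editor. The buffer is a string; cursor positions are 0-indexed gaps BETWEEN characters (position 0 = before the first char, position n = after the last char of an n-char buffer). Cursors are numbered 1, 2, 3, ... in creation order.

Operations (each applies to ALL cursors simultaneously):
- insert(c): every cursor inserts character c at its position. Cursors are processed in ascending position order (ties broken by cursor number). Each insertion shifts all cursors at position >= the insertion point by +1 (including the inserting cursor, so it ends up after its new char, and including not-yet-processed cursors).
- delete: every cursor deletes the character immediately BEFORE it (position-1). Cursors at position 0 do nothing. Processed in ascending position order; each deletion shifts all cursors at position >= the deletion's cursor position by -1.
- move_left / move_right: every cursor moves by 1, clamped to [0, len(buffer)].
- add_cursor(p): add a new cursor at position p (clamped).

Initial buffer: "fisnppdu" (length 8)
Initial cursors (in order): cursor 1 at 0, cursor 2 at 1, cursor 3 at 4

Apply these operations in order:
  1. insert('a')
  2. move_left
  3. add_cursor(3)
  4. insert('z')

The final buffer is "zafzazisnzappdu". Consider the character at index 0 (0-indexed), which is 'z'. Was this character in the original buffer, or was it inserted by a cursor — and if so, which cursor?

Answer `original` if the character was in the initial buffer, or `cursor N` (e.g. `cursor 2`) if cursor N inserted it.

Answer: cursor 1

Derivation:
After op 1 (insert('a')): buffer="afaisnappdu" (len 11), cursors c1@1 c2@3 c3@7, authorship 1.2...3....
After op 2 (move_left): buffer="afaisnappdu" (len 11), cursors c1@0 c2@2 c3@6, authorship 1.2...3....
After op 3 (add_cursor(3)): buffer="afaisnappdu" (len 11), cursors c1@0 c2@2 c4@3 c3@6, authorship 1.2...3....
After op 4 (insert('z')): buffer="zafzazisnzappdu" (len 15), cursors c1@1 c2@4 c4@6 c3@10, authorship 11.224...33....
Authorship (.=original, N=cursor N): 1 1 . 2 2 4 . . . 3 3 . . . .
Index 0: author = 1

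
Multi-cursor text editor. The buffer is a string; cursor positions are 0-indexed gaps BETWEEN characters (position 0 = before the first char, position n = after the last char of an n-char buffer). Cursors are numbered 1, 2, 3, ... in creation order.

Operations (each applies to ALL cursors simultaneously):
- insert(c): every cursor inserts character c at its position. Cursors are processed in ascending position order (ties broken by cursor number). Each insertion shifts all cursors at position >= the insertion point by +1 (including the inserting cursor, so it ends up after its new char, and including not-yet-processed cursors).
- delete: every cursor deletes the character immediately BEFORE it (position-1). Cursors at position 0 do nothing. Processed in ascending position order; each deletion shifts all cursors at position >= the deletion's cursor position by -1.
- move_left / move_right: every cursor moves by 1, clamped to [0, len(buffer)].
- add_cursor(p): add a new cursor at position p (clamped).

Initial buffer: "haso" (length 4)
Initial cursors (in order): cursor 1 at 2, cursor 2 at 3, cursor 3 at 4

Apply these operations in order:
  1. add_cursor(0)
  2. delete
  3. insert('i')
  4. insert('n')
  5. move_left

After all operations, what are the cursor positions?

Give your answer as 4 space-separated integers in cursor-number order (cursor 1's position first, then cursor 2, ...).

After op 1 (add_cursor(0)): buffer="haso" (len 4), cursors c4@0 c1@2 c2@3 c3@4, authorship ....
After op 2 (delete): buffer="h" (len 1), cursors c4@0 c1@1 c2@1 c3@1, authorship .
After op 3 (insert('i')): buffer="ihiii" (len 5), cursors c4@1 c1@5 c2@5 c3@5, authorship 4.123
After op 4 (insert('n')): buffer="inhiiinnn" (len 9), cursors c4@2 c1@9 c2@9 c3@9, authorship 44.123123
After op 5 (move_left): buffer="inhiiinnn" (len 9), cursors c4@1 c1@8 c2@8 c3@8, authorship 44.123123

Answer: 8 8 8 1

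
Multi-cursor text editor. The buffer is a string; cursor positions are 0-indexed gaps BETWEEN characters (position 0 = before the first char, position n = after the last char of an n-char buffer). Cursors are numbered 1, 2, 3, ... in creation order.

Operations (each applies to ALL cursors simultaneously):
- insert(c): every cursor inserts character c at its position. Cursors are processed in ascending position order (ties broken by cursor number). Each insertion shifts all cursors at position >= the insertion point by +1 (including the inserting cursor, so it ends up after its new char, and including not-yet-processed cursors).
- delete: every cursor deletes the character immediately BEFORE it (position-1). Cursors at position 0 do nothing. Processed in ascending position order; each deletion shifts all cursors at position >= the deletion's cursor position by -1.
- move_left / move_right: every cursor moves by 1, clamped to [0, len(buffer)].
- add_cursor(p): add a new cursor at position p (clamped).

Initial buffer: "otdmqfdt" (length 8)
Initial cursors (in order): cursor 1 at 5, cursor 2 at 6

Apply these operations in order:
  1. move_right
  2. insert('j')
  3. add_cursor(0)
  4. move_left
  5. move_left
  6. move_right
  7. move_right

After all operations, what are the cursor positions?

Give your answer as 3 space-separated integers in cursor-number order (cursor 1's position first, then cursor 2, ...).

Answer: 7 9 2

Derivation:
After op 1 (move_right): buffer="otdmqfdt" (len 8), cursors c1@6 c2@7, authorship ........
After op 2 (insert('j')): buffer="otdmqfjdjt" (len 10), cursors c1@7 c2@9, authorship ......1.2.
After op 3 (add_cursor(0)): buffer="otdmqfjdjt" (len 10), cursors c3@0 c1@7 c2@9, authorship ......1.2.
After op 4 (move_left): buffer="otdmqfjdjt" (len 10), cursors c3@0 c1@6 c2@8, authorship ......1.2.
After op 5 (move_left): buffer="otdmqfjdjt" (len 10), cursors c3@0 c1@5 c2@7, authorship ......1.2.
After op 6 (move_right): buffer="otdmqfjdjt" (len 10), cursors c3@1 c1@6 c2@8, authorship ......1.2.
After op 7 (move_right): buffer="otdmqfjdjt" (len 10), cursors c3@2 c1@7 c2@9, authorship ......1.2.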